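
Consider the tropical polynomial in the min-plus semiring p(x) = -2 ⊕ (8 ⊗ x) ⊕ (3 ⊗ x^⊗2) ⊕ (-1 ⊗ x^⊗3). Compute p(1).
p(1) = -2

A tropical monomial a ⊗ x^⊗i evaluates to a + i · x. Evaluating each term at x = 1:
  Term 0 contributes -2 + 0 · 1 = -2
  Term 1 contributes 8 + 1 · 1 = 9
  Term 2 contributes 3 + 2 · 1 = 5
  Term 3 contributes -1 + 3 · 1 = 2
p(1) = ⊕ of these = min[-2, 9, 5, 2] = -2.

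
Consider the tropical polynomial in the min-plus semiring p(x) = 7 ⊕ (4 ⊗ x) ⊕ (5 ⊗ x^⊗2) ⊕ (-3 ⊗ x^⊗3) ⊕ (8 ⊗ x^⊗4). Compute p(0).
p(0) = -3

A tropical monomial a ⊗ x^⊗i evaluates to a + i · x. Evaluating each term at x = 0:
  Term 0 contributes 7 + 0 · 0 = 7
  Term 1 contributes 4 + 1 · 0 = 4
  Term 2 contributes 5 + 2 · 0 = 5
  Term 3 contributes -3 + 3 · 0 = -3
  Term 4 contributes 8 + 4 · 0 = 8
p(0) = ⊕ of these = min[7, 4, 5, -3, 8] = -3.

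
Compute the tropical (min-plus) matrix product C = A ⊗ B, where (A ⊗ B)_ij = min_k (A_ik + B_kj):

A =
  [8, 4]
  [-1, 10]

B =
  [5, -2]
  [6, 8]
A ⊗ B =
  [10, 6]
  [4, -3]

Apply the min-plus product entry-by-entry:
  C[0][0] = min over k of (A[0][0] + B[0][0] = 8 + 5 = 13, A[0][1] + B[1][0] = 4 + 6 = 10) = 10 (attained at k = 1)
  C[0][1] = min over k of (A[0][0] + B[0][1] = 8 + -2 = 6, A[0][1] + B[1][1] = 4 + 8 = 12) = 6 (attained at k = 0)
  C[1][0] = min over k of (A[1][0] + B[0][0] = -1 + 5 = 4, A[1][1] + B[1][0] = 10 + 6 = 16) = 4 (attained at k = 0)
  C[1][1] = min over k of (A[1][0] + B[0][1] = -1 + -2 = -3, A[1][1] + B[1][1] = 10 + 8 = 18) = -3 (attained at k = 0)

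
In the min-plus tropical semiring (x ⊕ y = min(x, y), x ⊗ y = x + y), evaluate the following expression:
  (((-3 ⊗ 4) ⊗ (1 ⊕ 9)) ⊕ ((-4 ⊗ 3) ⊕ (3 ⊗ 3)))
(((-3 ⊗ 4) ⊗ (1 ⊕ 9)) ⊕ ((-4 ⊗ 3) ⊕ (3 ⊗ 3))) = -1

Expand innermost to outermost. Recall ⊕ takes the minimum of its arguments and ⊗ takes their sum. Working out the expression (((-3 ⊗ 4) ⊗ (1 ⊕ 9)) ⊕ ((-4 ⊗ 3) ⊕ (3 ⊗ 3))) gives -1.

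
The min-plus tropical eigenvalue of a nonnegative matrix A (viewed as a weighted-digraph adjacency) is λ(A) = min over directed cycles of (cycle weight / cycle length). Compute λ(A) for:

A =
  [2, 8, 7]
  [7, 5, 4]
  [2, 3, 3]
λ(A) = 2

Enumerate directed cycles and compute their means (weight / length). Sample:
  cycle 0 → 0: weight = 2, length = 1, mean = 2/1 ≈ 2.000
  cycle 1 → 1: weight = 5, length = 1, mean = 5/1 ≈ 5.000
  cycle 2 → 2: weight = 3, length = 1, mean = 3/1 ≈ 3.000
  cycle 0 → 1 → 0: weight = 15, length = 2, mean = 15/2 ≈ 7.500
  cycle 0 → 2 → 0: weight = 9, length = 2, mean = 9/2 ≈ 4.500
  cycle 1 → 0 → 1: weight = 15, length = 2, mean = 15/2 ≈ 7.500
Minimum mean = 2.000, attained e.g. along the cycle 0 → 0 with weight 2 and length 1. So λ(A) = 2/1 = 2.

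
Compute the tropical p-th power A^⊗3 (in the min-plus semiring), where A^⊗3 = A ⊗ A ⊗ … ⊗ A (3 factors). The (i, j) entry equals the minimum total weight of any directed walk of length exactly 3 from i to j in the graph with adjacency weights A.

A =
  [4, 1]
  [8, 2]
A^⊗3 =
  [11, 5]
  [12, 6]

Each entry (A^⊗3)_ij equals the minimum over all length-3 walks i = v_0 → v_1 → … → v_3 = j of Σ_t A[v_t][v_{t+1}]. For example, for (i, j) = (0, 1) we minimise over 4 possible intermediate vertex sequences; the minimum is 5, attained along the walk 0 → 1 → 1 → 1.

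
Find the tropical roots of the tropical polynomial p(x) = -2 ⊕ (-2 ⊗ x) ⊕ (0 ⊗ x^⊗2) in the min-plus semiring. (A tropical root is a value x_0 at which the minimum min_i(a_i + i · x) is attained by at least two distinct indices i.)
Roots: {-2, 0}

Each tropical root is a break point of the lower envelope of the lines y = a_i + i · x (there are 3 lines, with slopes 0, 1, ..., 2). Only the lines that attain the minimum somewhere contribute to roots; other lines are dominated. Here the surviving (envelope) indices are i = 2, i = 1, i = 0.
Intersections between consecutive envelope lines give the roots: for adjacent envelope indices i < j the intersection is x = (a_i − a_j) / (j − i). Reading off the sorted break points: {-2, 0}.
Verification: at each break x_0, at least two indices attain the minimum of min_i(a_i + i · x_0).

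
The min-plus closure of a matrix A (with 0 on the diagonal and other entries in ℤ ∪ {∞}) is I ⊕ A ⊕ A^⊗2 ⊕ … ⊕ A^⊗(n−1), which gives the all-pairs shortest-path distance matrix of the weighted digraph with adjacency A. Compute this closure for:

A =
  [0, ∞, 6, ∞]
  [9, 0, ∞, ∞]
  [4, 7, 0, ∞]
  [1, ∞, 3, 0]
Closure =
  [0, 13, 6, ∞]
  [9, 0, 15, ∞]
  [4, 7, 0, ∞]
  [1, 10, 3, 0]

This is the Floyd-Warshall all-pairs shortest-path computation. For each intermediate vertex k = 0, 1, …, 3, update dist[i][j] ← min(dist[i][j], dist[i][k] + dist[k][j]). The final matrix gives, for each (i, j), the minimum total weight of any directed path from i to j (possibly empty when i = j).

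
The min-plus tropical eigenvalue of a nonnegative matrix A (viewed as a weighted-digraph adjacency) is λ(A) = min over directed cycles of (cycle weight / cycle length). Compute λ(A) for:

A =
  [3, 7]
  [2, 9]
λ(A) = 3

Enumerate directed cycles and compute their means (weight / length). Sample:
  cycle 0 → 0: weight = 3, length = 1, mean = 3/1 ≈ 3.000
  cycle 1 → 1: weight = 9, length = 1, mean = 9/1 ≈ 9.000
  cycle 0 → 1 → 0: weight = 9, length = 2, mean = 9/2 ≈ 4.500
  cycle 1 → 0 → 1: weight = 9, length = 2, mean = 9/2 ≈ 4.500
Minimum mean = 3.000, attained e.g. along the cycle 0 → 0 with weight 3 and length 1. So λ(A) = 3/1 = 3.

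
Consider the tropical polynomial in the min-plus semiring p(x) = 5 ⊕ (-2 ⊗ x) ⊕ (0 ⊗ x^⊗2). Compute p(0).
p(0) = -2

A tropical monomial a ⊗ x^⊗i evaluates to a + i · x. Evaluating each term at x = 0:
  Term 0 contributes 5 + 0 · 0 = 5
  Term 1 contributes -2 + 1 · 0 = -2
  Term 2 contributes 0 + 2 · 0 = 0
p(0) = ⊕ of these = min[5, -2, 0] = -2.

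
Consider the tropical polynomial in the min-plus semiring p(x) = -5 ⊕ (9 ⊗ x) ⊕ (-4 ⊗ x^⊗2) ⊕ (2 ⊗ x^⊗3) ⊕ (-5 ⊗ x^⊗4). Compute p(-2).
p(-2) = -13

A tropical monomial a ⊗ x^⊗i evaluates to a + i · x. Evaluating each term at x = -2:
  Term 0 contributes -5 + 0 · -2 = -5
  Term 1 contributes 9 + 1 · -2 = 7
  Term 2 contributes -4 + 2 · -2 = -8
  Term 3 contributes 2 + 3 · -2 = -4
  Term 4 contributes -5 + 4 · -2 = -13
p(-2) = ⊕ of these = min[-5, 7, -8, -4, -13] = -13.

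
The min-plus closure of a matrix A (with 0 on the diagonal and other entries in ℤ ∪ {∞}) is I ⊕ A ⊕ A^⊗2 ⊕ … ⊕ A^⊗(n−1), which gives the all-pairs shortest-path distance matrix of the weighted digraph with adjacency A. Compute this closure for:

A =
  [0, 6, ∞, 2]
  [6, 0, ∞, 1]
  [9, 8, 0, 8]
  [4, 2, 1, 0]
Closure =
  [0, 4, 3, 2]
  [5, 0, 2, 1]
  [9, 8, 0, 8]
  [4, 2, 1, 0]

This is the Floyd-Warshall all-pairs shortest-path computation. For each intermediate vertex k = 0, 1, …, 3, update dist[i][j] ← min(dist[i][j], dist[i][k] + dist[k][j]). The final matrix gives, for each (i, j), the minimum total weight of any directed path from i to j (possibly empty when i = j).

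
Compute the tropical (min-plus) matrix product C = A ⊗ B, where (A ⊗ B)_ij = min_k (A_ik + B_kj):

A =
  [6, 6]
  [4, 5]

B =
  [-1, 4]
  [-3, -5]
A ⊗ B =
  [3, 1]
  [2, 0]

Apply the min-plus product entry-by-entry:
  C[0][0] = min over k of (A[0][0] + B[0][0] = 6 + -1 = 5, A[0][1] + B[1][0] = 6 + -3 = 3) = 3 (attained at k = 1)
  C[0][1] = min over k of (A[0][0] + B[0][1] = 6 + 4 = 10, A[0][1] + B[1][1] = 6 + -5 = 1) = 1 (attained at k = 1)
  C[1][0] = min over k of (A[1][0] + B[0][0] = 4 + -1 = 3, A[1][1] + B[1][0] = 5 + -3 = 2) = 2 (attained at k = 1)
  C[1][1] = min over k of (A[1][0] + B[0][1] = 4 + 4 = 8, A[1][1] + B[1][1] = 5 + -5 = 0) = 0 (attained at k = 1)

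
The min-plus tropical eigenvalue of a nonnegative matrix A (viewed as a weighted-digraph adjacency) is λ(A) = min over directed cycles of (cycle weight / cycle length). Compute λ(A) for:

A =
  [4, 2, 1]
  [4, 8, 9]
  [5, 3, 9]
λ(A) = 8/3

Enumerate directed cycles and compute their means (weight / length). Sample:
  cycle 0 → 0: weight = 4, length = 1, mean = 4/1 ≈ 4.000
  cycle 1 → 1: weight = 8, length = 1, mean = 8/1 ≈ 8.000
  cycle 2 → 2: weight = 9, length = 1, mean = 9/1 ≈ 9.000
  cycle 0 → 1 → 0: weight = 6, length = 2, mean = 6/2 ≈ 3.000
  cycle 0 → 2 → 0: weight = 6, length = 2, mean = 6/2 ≈ 3.000
  cycle 1 → 0 → 1: weight = 6, length = 2, mean = 6/2 ≈ 3.000
Minimum mean = 2.667, attained e.g. along the cycle 0 → 2 → 1 → 0 with weight 8 and length 3. So λ(A) = 8/3 = 8/3.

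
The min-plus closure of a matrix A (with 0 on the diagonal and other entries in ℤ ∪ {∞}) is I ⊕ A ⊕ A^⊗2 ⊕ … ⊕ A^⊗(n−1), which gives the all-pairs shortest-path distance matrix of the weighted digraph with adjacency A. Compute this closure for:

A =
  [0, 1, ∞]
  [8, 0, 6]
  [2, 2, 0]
Closure =
  [0, 1, 7]
  [8, 0, 6]
  [2, 2, 0]

This is the Floyd-Warshall all-pairs shortest-path computation. For each intermediate vertex k = 0, 1, …, 2, update dist[i][j] ← min(dist[i][j], dist[i][k] + dist[k][j]). The final matrix gives, for each (i, j), the minimum total weight of any directed path from i to j (possibly empty when i = j).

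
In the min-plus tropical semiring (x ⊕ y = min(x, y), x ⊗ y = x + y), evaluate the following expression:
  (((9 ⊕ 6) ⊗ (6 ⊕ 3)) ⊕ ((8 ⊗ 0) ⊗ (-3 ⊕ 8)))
(((9 ⊕ 6) ⊗ (6 ⊕ 3)) ⊕ ((8 ⊗ 0) ⊗ (-3 ⊕ 8))) = 5

Expand innermost to outermost. Recall ⊕ takes the minimum of its arguments and ⊗ takes their sum. Working out the expression (((9 ⊕ 6) ⊗ (6 ⊕ 3)) ⊕ ((8 ⊗ 0) ⊗ (-3 ⊕ 8))) gives 5.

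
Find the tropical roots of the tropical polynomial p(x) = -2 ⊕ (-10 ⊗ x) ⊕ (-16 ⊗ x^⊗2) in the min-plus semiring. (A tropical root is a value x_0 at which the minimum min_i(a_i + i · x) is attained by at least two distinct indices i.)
Roots: {6, 8}

Each tropical root is a break point of the lower envelope of the lines y = a_i + i · x (there are 3 lines, with slopes 0, 1, ..., 2). Only the lines that attain the minimum somewhere contribute to roots; other lines are dominated. Here the surviving (envelope) indices are i = 2, i = 1, i = 0.
Intersections between consecutive envelope lines give the roots: for adjacent envelope indices i < j the intersection is x = (a_i − a_j) / (j − i). Reading off the sorted break points: {6, 8}.
Verification: at each break x_0, at least two indices attain the minimum of min_i(a_i + i · x_0).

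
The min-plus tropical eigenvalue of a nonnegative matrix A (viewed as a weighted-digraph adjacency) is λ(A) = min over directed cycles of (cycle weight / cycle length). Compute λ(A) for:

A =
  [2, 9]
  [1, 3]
λ(A) = 2

Enumerate directed cycles and compute their means (weight / length). Sample:
  cycle 0 → 0: weight = 2, length = 1, mean = 2/1 ≈ 2.000
  cycle 1 → 1: weight = 3, length = 1, mean = 3/1 ≈ 3.000
  cycle 0 → 1 → 0: weight = 10, length = 2, mean = 10/2 ≈ 5.000
  cycle 1 → 0 → 1: weight = 10, length = 2, mean = 10/2 ≈ 5.000
Minimum mean = 2.000, attained e.g. along the cycle 0 → 0 with weight 2 and length 1. So λ(A) = 2/1 = 2.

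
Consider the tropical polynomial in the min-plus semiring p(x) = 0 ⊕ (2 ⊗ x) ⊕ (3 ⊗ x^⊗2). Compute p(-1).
p(-1) = 0

A tropical monomial a ⊗ x^⊗i evaluates to a + i · x. Evaluating each term at x = -1:
  Term 0 contributes 0 + 0 · -1 = 0
  Term 1 contributes 2 + 1 · -1 = 1
  Term 2 contributes 3 + 2 · -1 = 1
p(-1) = ⊕ of these = min[0, 1, 1] = 0.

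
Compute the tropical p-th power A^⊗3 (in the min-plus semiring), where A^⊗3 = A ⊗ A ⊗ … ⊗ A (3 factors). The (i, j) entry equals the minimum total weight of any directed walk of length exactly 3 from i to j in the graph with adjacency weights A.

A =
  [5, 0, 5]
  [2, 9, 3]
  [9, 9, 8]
A^⊗3 =
  [7, 2, 7]
  [4, 7, 5]
  [11, 11, 12]

Each entry (A^⊗3)_ij equals the minimum over all length-3 walks i = v_0 → v_1 → … → v_3 = j of Σ_t A[v_t][v_{t+1}]. For example, for (i, j) = (0, 2) we minimise over 9 possible intermediate vertex sequences; the minimum is 7, attained along the walk 0 → 1 → 0 → 2.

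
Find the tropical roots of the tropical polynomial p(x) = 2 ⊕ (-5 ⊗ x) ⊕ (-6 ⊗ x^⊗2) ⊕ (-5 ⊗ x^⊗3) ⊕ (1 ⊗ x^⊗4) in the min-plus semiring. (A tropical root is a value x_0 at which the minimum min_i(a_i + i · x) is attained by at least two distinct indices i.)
Roots: {-6, -1, 1, 7}

Each tropical root is a break point of the lower envelope of the lines y = a_i + i · x (there are 5 lines, with slopes 0, 1, ..., 4). Only the lines that attain the minimum somewhere contribute to roots; other lines are dominated. Here the surviving (envelope) indices are i = 4, i = 3, i = 2, i = 1, i = 0.
Intersections between consecutive envelope lines give the roots: for adjacent envelope indices i < j the intersection is x = (a_i − a_j) / (j − i). Reading off the sorted break points: {-6, -1, 1, 7}.
Verification: at each break x_0, at least two indices attain the minimum of min_i(a_i + i · x_0).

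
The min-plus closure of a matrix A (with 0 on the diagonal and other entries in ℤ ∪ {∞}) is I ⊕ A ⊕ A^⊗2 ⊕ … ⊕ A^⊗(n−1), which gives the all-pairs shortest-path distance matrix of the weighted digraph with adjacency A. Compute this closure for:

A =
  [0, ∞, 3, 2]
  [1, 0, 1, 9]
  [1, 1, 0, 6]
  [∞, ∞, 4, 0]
Closure =
  [0, 4, 3, 2]
  [1, 0, 1, 3]
  [1, 1, 0, 3]
  [5, 5, 4, 0]

This is the Floyd-Warshall all-pairs shortest-path computation. For each intermediate vertex k = 0, 1, …, 3, update dist[i][j] ← min(dist[i][j], dist[i][k] + dist[k][j]). The final matrix gives, for each (i, j), the minimum total weight of any directed path from i to j (possibly empty when i = j).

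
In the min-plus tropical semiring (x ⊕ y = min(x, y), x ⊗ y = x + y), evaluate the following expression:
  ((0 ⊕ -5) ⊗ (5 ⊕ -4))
((0 ⊕ -5) ⊗ (5 ⊕ -4)) = -9

Expand innermost to outermost. Recall ⊕ takes the minimum of its arguments and ⊗ takes their sum. Working out the expression ((0 ⊕ -5) ⊗ (5 ⊕ -4)) gives -9.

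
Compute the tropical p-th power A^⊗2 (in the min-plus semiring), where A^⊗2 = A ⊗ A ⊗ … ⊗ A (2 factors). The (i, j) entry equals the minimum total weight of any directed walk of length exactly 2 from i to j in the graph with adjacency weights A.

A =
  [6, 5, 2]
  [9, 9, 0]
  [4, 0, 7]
A^⊗2 =
  [6, 2, 5]
  [4, 0, 7]
  [9, 7, 0]

Each entry (A^⊗2)_ij equals the minimum over all length-2 walks i = v_0 → v_1 → … → v_2 = j of Σ_t A[v_t][v_{t+1}]. For example, for (i, j) = (0, 2) we minimise over 3 possible intermediate vertex sequences; the minimum is 5, attained along the walk 0 → 1 → 2.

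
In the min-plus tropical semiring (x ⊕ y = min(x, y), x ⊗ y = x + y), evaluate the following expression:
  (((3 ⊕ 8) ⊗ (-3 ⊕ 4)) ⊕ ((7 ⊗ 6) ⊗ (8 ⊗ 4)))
(((3 ⊕ 8) ⊗ (-3 ⊕ 4)) ⊕ ((7 ⊗ 6) ⊗ (8 ⊗ 4))) = 0

Expand innermost to outermost. Recall ⊕ takes the minimum of its arguments and ⊗ takes their sum. Working out the expression (((3 ⊕ 8) ⊗ (-3 ⊕ 4)) ⊕ ((7 ⊗ 6) ⊗ (8 ⊗ 4))) gives 0.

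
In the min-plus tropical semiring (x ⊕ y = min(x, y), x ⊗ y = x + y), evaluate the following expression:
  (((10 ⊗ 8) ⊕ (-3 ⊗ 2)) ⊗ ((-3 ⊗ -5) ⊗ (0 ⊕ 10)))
(((10 ⊗ 8) ⊕ (-3 ⊗ 2)) ⊗ ((-3 ⊗ -5) ⊗ (0 ⊕ 10))) = -9

Expand innermost to outermost. Recall ⊕ takes the minimum of its arguments and ⊗ takes their sum. Working out the expression (((10 ⊗ 8) ⊕ (-3 ⊗ 2)) ⊗ ((-3 ⊗ -5) ⊗ (0 ⊕ 10))) gives -9.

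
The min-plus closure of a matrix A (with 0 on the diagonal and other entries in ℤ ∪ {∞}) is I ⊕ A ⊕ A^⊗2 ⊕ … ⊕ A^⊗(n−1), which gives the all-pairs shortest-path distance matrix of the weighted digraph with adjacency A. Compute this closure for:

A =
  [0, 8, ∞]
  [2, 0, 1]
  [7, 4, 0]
Closure =
  [0, 8, 9]
  [2, 0, 1]
  [6, 4, 0]

This is the Floyd-Warshall all-pairs shortest-path computation. For each intermediate vertex k = 0, 1, …, 2, update dist[i][j] ← min(dist[i][j], dist[i][k] + dist[k][j]). The final matrix gives, for each (i, j), the minimum total weight of any directed path from i to j (possibly empty when i = j).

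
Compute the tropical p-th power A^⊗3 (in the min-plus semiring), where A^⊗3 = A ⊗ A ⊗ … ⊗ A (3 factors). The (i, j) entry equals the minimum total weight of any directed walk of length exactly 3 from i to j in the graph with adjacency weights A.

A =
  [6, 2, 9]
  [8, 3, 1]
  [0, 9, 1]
A^⊗3 =
  [3, 8, 4]
  [2, 3, 3]
  [2, 3, 3]

Each entry (A^⊗3)_ij equals the minimum over all length-3 walks i = v_0 → v_1 → … → v_3 = j of Σ_t A[v_t][v_{t+1}]. For example, for (i, j) = (0, 2) we minimise over 9 possible intermediate vertex sequences; the minimum is 4, attained along the walk 0 → 1 → 2 → 2.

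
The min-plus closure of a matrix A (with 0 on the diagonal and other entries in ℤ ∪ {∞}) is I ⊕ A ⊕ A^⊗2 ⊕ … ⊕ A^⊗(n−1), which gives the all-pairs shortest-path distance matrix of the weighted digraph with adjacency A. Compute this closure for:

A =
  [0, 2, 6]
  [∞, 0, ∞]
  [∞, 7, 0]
Closure =
  [0, 2, 6]
  [∞, 0, ∞]
  [∞, 7, 0]

This is the Floyd-Warshall all-pairs shortest-path computation. For each intermediate vertex k = 0, 1, …, 2, update dist[i][j] ← min(dist[i][j], dist[i][k] + dist[k][j]). The final matrix gives, for each (i, j), the minimum total weight of any directed path from i to j (possibly empty when i = j).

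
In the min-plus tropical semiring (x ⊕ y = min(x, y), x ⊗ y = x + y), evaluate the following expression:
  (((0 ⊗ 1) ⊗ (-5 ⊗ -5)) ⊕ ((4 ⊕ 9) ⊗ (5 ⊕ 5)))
(((0 ⊗ 1) ⊗ (-5 ⊗ -5)) ⊕ ((4 ⊕ 9) ⊗ (5 ⊕ 5))) = -9

Expand innermost to outermost. Recall ⊕ takes the minimum of its arguments and ⊗ takes their sum. Working out the expression (((0 ⊗ 1) ⊗ (-5 ⊗ -5)) ⊕ ((4 ⊕ 9) ⊗ (5 ⊕ 5))) gives -9.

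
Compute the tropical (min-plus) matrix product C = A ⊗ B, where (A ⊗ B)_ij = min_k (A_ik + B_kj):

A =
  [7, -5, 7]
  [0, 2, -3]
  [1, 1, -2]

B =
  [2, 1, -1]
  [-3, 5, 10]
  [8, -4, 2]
A ⊗ B =
  [-8, 0, 5]
  [-1, -7, -1]
  [-2, -6, 0]

Apply the min-plus product entry-by-entry:
  C[0][0] = min over k of (A[0][0] + B[0][0] = 7 + 2 = 9, A[0][1] + B[1][0] = -5 + -3 = -8, A[0][2] + B[2][0] = 7 + 8 = 15) = -8 (attained at k = 1)
  C[0][1] = min over k of (A[0][0] + B[0][1] = 7 + 1 = 8, A[0][1] + B[1][1] = -5 + 5 = 0, A[0][2] + B[2][1] = 7 + -4 = 3) = 0 (attained at k = 1)
  C[0][2] = min over k of (A[0][0] + B[0][2] = 7 + -1 = 6, A[0][1] + B[1][2] = -5 + 10 = 5, A[0][2] + B[2][2] = 7 + 2 = 9) = 5 (attained at k = 1)
  C[1][0] = min over k of (A[1][0] + B[0][0] = 0 + 2 = 2, A[1][1] + B[1][0] = 2 + -3 = -1, A[1][2] + B[2][0] = -3 + 8 = 5) = -1 (attained at k = 1)
  C[1][1] = min over k of (A[1][0] + B[0][1] = 0 + 1 = 1, A[1][1] + B[1][1] = 2 + 5 = 7, A[1][2] + B[2][1] = -3 + -4 = -7) = -7 (attained at k = 2)
  C[1][2] = min over k of (A[1][0] + B[0][2] = 0 + -1 = -1, A[1][1] + B[1][2] = 2 + 10 = 12, A[1][2] + B[2][2] = -3 + 2 = -1) = -1 (attained at k = 0)
  C[2][0] = min over k of (A[2][0] + B[0][0] = 1 + 2 = 3, A[2][1] + B[1][0] = 1 + -3 = -2, A[2][2] + B[2][0] = -2 + 8 = 6) = -2 (attained at k = 1)
  C[2][1] = min over k of (A[2][0] + B[0][1] = 1 + 1 = 2, A[2][1] + B[1][1] = 1 + 5 = 6, A[2][2] + B[2][1] = -2 + -4 = -6) = -6 (attained at k = 2)
  C[2][2] = min over k of (A[2][0] + B[0][2] = 1 + -1 = 0, A[2][1] + B[1][2] = 1 + 10 = 11, A[2][2] + B[2][2] = -2 + 2 = 0) = 0 (attained at k = 0)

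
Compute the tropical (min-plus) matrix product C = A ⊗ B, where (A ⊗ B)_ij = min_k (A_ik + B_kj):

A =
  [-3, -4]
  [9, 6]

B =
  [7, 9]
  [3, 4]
A ⊗ B =
  [-1, 0]
  [9, 10]

Apply the min-plus product entry-by-entry:
  C[0][0] = min over k of (A[0][0] + B[0][0] = -3 + 7 = 4, A[0][1] + B[1][0] = -4 + 3 = -1) = -1 (attained at k = 1)
  C[0][1] = min over k of (A[0][0] + B[0][1] = -3 + 9 = 6, A[0][1] + B[1][1] = -4 + 4 = 0) = 0 (attained at k = 1)
  C[1][0] = min over k of (A[1][0] + B[0][0] = 9 + 7 = 16, A[1][1] + B[1][0] = 6 + 3 = 9) = 9 (attained at k = 1)
  C[1][1] = min over k of (A[1][0] + B[0][1] = 9 + 9 = 18, A[1][1] + B[1][1] = 6 + 4 = 10) = 10 (attained at k = 1)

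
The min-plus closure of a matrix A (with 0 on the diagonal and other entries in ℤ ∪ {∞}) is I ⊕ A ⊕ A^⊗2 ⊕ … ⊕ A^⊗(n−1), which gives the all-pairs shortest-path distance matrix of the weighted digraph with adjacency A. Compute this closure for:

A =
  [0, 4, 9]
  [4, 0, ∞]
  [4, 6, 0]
Closure =
  [0, 4, 9]
  [4, 0, 13]
  [4, 6, 0]

This is the Floyd-Warshall all-pairs shortest-path computation. For each intermediate vertex k = 0, 1, …, 2, update dist[i][j] ← min(dist[i][j], dist[i][k] + dist[k][j]). The final matrix gives, for each (i, j), the minimum total weight of any directed path from i to j (possibly empty when i = j).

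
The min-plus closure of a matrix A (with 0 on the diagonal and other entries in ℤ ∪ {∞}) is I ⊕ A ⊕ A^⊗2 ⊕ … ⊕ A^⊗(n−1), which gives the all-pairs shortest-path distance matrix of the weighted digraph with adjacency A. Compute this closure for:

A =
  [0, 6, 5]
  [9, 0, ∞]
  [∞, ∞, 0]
Closure =
  [0, 6, 5]
  [9, 0, 14]
  [∞, ∞, 0]

This is the Floyd-Warshall all-pairs shortest-path computation. For each intermediate vertex k = 0, 1, …, 2, update dist[i][j] ← min(dist[i][j], dist[i][k] + dist[k][j]). The final matrix gives, for each (i, j), the minimum total weight of any directed path from i to j (possibly empty when i = j).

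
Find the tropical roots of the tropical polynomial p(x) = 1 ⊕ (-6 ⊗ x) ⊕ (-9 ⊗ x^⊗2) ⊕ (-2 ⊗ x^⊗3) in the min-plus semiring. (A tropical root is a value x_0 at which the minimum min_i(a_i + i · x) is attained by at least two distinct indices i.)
Roots: {-7, 3, 7}

Each tropical root is a break point of the lower envelope of the lines y = a_i + i · x (there are 4 lines, with slopes 0, 1, ..., 3). Only the lines that attain the minimum somewhere contribute to roots; other lines are dominated. Here the surviving (envelope) indices are i = 3, i = 2, i = 1, i = 0.
Intersections between consecutive envelope lines give the roots: for adjacent envelope indices i < j the intersection is x = (a_i − a_j) / (j − i). Reading off the sorted break points: {-7, 3, 7}.
Verification: at each break x_0, at least two indices attain the minimum of min_i(a_i + i · x_0).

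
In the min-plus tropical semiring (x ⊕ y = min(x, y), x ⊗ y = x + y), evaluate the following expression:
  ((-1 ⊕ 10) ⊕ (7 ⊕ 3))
((-1 ⊕ 10) ⊕ (7 ⊕ 3)) = -1

Expand innermost to outermost. Recall ⊕ takes the minimum of its arguments and ⊗ takes their sum. Working out the expression ((-1 ⊕ 10) ⊕ (7 ⊕ 3)) gives -1.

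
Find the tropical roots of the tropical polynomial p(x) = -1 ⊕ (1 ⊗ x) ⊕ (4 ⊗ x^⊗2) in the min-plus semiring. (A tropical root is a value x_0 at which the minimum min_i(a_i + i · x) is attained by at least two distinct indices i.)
Roots: {-3, -2}

Each tropical root is a break point of the lower envelope of the lines y = a_i + i · x (there are 3 lines, with slopes 0, 1, ..., 2). Only the lines that attain the minimum somewhere contribute to roots; other lines are dominated. Here the surviving (envelope) indices are i = 2, i = 1, i = 0.
Intersections between consecutive envelope lines give the roots: for adjacent envelope indices i < j the intersection is x = (a_i − a_j) / (j − i). Reading off the sorted break points: {-3, -2}.
Verification: at each break x_0, at least two indices attain the minimum of min_i(a_i + i · x_0).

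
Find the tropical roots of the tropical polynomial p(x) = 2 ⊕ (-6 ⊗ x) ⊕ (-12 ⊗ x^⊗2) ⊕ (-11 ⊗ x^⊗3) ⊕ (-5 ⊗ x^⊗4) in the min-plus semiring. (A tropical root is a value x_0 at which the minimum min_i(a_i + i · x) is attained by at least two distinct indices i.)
Roots: {-6, -1, 6, 8}

Each tropical root is a break point of the lower envelope of the lines y = a_i + i · x (there are 5 lines, with slopes 0, 1, ..., 4). Only the lines that attain the minimum somewhere contribute to roots; other lines are dominated. Here the surviving (envelope) indices are i = 4, i = 3, i = 2, i = 1, i = 0.
Intersections between consecutive envelope lines give the roots: for adjacent envelope indices i < j the intersection is x = (a_i − a_j) / (j − i). Reading off the sorted break points: {-6, -1, 6, 8}.
Verification: at each break x_0, at least two indices attain the minimum of min_i(a_i + i · x_0).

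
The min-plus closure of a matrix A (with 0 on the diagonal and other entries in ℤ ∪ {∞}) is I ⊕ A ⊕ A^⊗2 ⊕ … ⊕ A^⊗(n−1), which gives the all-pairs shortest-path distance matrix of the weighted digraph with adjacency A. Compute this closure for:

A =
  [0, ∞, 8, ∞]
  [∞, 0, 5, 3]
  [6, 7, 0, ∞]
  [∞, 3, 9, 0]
Closure =
  [0, 15, 8, 18]
  [11, 0, 5, 3]
  [6, 7, 0, 10]
  [14, 3, 8, 0]

This is the Floyd-Warshall all-pairs shortest-path computation. For each intermediate vertex k = 0, 1, …, 3, update dist[i][j] ← min(dist[i][j], dist[i][k] + dist[k][j]). The final matrix gives, for each (i, j), the minimum total weight of any directed path from i to j (possibly empty when i = j).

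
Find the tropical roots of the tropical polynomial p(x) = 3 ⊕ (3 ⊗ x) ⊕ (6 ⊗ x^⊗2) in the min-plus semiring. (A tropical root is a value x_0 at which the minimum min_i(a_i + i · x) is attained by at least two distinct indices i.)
Roots: {-3, 0}

Each tropical root is a break point of the lower envelope of the lines y = a_i + i · x (there are 3 lines, with slopes 0, 1, ..., 2). Only the lines that attain the minimum somewhere contribute to roots; other lines are dominated. Here the surviving (envelope) indices are i = 2, i = 1, i = 0.
Intersections between consecutive envelope lines give the roots: for adjacent envelope indices i < j the intersection is x = (a_i − a_j) / (j − i). Reading off the sorted break points: {-3, 0}.
Verification: at each break x_0, at least two indices attain the minimum of min_i(a_i + i · x_0).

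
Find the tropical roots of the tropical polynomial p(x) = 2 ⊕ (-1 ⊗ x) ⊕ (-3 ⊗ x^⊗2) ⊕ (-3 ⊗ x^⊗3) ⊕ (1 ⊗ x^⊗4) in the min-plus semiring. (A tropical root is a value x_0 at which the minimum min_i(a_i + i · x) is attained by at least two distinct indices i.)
Roots: {-4, 0, 2, 3}

Each tropical root is a break point of the lower envelope of the lines y = a_i + i · x (there are 5 lines, with slopes 0, 1, ..., 4). Only the lines that attain the minimum somewhere contribute to roots; other lines are dominated. Here the surviving (envelope) indices are i = 4, i = 3, i = 2, i = 1, i = 0.
Intersections between consecutive envelope lines give the roots: for adjacent envelope indices i < j the intersection is x = (a_i − a_j) / (j − i). Reading off the sorted break points: {-4, 0, 2, 3}.
Verification: at each break x_0, at least two indices attain the minimum of min_i(a_i + i · x_0).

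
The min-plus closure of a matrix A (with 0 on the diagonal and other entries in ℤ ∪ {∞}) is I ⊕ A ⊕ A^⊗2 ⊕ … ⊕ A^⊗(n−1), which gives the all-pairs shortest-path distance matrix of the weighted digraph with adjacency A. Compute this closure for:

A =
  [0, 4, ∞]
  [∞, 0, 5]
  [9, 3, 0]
Closure =
  [0, 4, 9]
  [14, 0, 5]
  [9, 3, 0]

This is the Floyd-Warshall all-pairs shortest-path computation. For each intermediate vertex k = 0, 1, …, 2, update dist[i][j] ← min(dist[i][j], dist[i][k] + dist[k][j]). The final matrix gives, for each (i, j), the minimum total weight of any directed path from i to j (possibly empty when i = j).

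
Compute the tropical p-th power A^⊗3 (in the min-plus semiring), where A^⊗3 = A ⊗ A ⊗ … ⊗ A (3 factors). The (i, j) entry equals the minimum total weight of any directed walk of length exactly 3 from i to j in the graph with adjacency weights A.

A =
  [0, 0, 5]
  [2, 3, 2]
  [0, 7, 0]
A^⊗3 =
  [0, 0, 2]
  [2, 2, 2]
  [0, 0, 0]

Each entry (A^⊗3)_ij equals the minimum over all length-3 walks i = v_0 → v_1 → … → v_3 = j of Σ_t A[v_t][v_{t+1}]. For example, for (i, j) = (0, 2) we minimise over 9 possible intermediate vertex sequences; the minimum is 2, attained along the walk 0 → 0 → 1 → 2.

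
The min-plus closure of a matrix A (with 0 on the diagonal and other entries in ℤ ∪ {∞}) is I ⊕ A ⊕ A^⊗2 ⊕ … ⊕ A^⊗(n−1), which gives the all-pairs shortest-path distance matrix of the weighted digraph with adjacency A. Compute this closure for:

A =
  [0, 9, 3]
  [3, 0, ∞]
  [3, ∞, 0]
Closure =
  [0, 9, 3]
  [3, 0, 6]
  [3, 12, 0]

This is the Floyd-Warshall all-pairs shortest-path computation. For each intermediate vertex k = 0, 1, …, 2, update dist[i][j] ← min(dist[i][j], dist[i][k] + dist[k][j]). The final matrix gives, for each (i, j), the minimum total weight of any directed path from i to j (possibly empty when i = j).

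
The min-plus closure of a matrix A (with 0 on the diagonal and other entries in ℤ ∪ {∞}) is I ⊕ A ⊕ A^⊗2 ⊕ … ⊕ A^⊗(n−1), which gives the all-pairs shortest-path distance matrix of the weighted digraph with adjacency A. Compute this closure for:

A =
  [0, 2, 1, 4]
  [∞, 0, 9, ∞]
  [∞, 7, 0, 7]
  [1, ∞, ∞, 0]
Closure =
  [0, 2, 1, 4]
  [17, 0, 9, 16]
  [8, 7, 0, 7]
  [1, 3, 2, 0]

This is the Floyd-Warshall all-pairs shortest-path computation. For each intermediate vertex k = 0, 1, …, 3, update dist[i][j] ← min(dist[i][j], dist[i][k] + dist[k][j]). The final matrix gives, for each (i, j), the minimum total weight of any directed path from i to j (possibly empty when i = j).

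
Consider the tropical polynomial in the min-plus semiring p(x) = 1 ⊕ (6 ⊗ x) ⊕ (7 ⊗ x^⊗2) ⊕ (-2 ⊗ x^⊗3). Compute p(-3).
p(-3) = -11

A tropical monomial a ⊗ x^⊗i evaluates to a + i · x. Evaluating each term at x = -3:
  Term 0 contributes 1 + 0 · -3 = 1
  Term 1 contributes 6 + 1 · -3 = 3
  Term 2 contributes 7 + 2 · -3 = 1
  Term 3 contributes -2 + 3 · -3 = -11
p(-3) = ⊕ of these = min[1, 3, 1, -11] = -11.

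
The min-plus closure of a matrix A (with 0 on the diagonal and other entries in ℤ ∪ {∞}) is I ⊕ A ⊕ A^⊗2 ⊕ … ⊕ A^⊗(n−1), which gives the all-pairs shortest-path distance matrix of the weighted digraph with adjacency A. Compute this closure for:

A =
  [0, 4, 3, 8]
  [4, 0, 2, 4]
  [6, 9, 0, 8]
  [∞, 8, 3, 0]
Closure =
  [0, 4, 3, 8]
  [4, 0, 2, 4]
  [6, 9, 0, 8]
  [9, 8, 3, 0]

This is the Floyd-Warshall all-pairs shortest-path computation. For each intermediate vertex k = 0, 1, …, 3, update dist[i][j] ← min(dist[i][j], dist[i][k] + dist[k][j]). The final matrix gives, for each (i, j), the minimum total weight of any directed path from i to j (possibly empty when i = j).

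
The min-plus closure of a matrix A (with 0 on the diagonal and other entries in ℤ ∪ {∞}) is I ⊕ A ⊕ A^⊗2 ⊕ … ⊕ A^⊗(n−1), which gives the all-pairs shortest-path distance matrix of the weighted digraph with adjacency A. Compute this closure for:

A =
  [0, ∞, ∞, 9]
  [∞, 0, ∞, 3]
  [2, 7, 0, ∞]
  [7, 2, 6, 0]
Closure =
  [0, 11, 15, 9]
  [10, 0, 9, 3]
  [2, 7, 0, 10]
  [7, 2, 6, 0]

This is the Floyd-Warshall all-pairs shortest-path computation. For each intermediate vertex k = 0, 1, …, 3, update dist[i][j] ← min(dist[i][j], dist[i][k] + dist[k][j]). The final matrix gives, for each (i, j), the minimum total weight of any directed path from i to j (possibly empty when i = j).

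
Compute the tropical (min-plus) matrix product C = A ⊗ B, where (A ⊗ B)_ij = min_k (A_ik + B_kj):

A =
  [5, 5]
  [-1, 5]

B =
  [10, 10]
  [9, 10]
A ⊗ B =
  [14, 15]
  [9, 9]

Apply the min-plus product entry-by-entry:
  C[0][0] = min over k of (A[0][0] + B[0][0] = 5 + 10 = 15, A[0][1] + B[1][0] = 5 + 9 = 14) = 14 (attained at k = 1)
  C[0][1] = min over k of (A[0][0] + B[0][1] = 5 + 10 = 15, A[0][1] + B[1][1] = 5 + 10 = 15) = 15 (attained at k = 0)
  C[1][0] = min over k of (A[1][0] + B[0][0] = -1 + 10 = 9, A[1][1] + B[1][0] = 5 + 9 = 14) = 9 (attained at k = 0)
  C[1][1] = min over k of (A[1][0] + B[0][1] = -1 + 10 = 9, A[1][1] + B[1][1] = 5 + 10 = 15) = 9 (attained at k = 0)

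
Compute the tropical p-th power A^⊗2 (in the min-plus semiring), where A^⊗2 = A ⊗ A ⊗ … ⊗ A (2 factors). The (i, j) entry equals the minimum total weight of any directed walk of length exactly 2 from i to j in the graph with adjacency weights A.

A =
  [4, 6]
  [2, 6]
A^⊗2 =
  [8, 10]
  [6, 8]

Each entry (A^⊗2)_ij equals the minimum over all length-2 walks i = v_0 → v_1 → … → v_2 = j of Σ_t A[v_t][v_{t+1}]. For example, for (i, j) = (0, 1) we minimise over 2 possible intermediate vertex sequences; the minimum is 10, attained along the walk 0 → 0 → 1.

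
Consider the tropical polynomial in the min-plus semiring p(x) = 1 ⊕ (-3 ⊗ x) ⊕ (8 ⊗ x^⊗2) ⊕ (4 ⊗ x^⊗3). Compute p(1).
p(1) = -2

A tropical monomial a ⊗ x^⊗i evaluates to a + i · x. Evaluating each term at x = 1:
  Term 0 contributes 1 + 0 · 1 = 1
  Term 1 contributes -3 + 1 · 1 = -2
  Term 2 contributes 8 + 2 · 1 = 10
  Term 3 contributes 4 + 3 · 1 = 7
p(1) = ⊕ of these = min[1, -2, 10, 7] = -2.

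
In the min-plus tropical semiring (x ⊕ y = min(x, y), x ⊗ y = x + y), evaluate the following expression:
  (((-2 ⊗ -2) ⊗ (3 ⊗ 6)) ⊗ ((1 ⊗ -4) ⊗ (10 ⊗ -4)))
(((-2 ⊗ -2) ⊗ (3 ⊗ 6)) ⊗ ((1 ⊗ -4) ⊗ (10 ⊗ -4))) = 8

Expand innermost to outermost. Recall ⊕ takes the minimum of its arguments and ⊗ takes their sum. Working out the expression (((-2 ⊗ -2) ⊗ (3 ⊗ 6)) ⊗ ((1 ⊗ -4) ⊗ (10 ⊗ -4))) gives 8.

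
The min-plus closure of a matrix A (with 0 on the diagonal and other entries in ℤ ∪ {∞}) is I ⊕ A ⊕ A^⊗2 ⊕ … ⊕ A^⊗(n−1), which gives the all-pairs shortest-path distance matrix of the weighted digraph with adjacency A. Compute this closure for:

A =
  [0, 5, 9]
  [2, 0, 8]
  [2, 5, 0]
Closure =
  [0, 5, 9]
  [2, 0, 8]
  [2, 5, 0]

This is the Floyd-Warshall all-pairs shortest-path computation. For each intermediate vertex k = 0, 1, …, 2, update dist[i][j] ← min(dist[i][j], dist[i][k] + dist[k][j]). The final matrix gives, for each (i, j), the minimum total weight of any directed path from i to j (possibly empty when i = j).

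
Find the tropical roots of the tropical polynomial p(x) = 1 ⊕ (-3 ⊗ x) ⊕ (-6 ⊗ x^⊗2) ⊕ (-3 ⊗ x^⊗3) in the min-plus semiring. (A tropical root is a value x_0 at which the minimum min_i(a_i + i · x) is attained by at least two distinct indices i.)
Roots: {-3, 3, 4}

Each tropical root is a break point of the lower envelope of the lines y = a_i + i · x (there are 4 lines, with slopes 0, 1, ..., 3). Only the lines that attain the minimum somewhere contribute to roots; other lines are dominated. Here the surviving (envelope) indices are i = 3, i = 2, i = 1, i = 0.
Intersections between consecutive envelope lines give the roots: for adjacent envelope indices i < j the intersection is x = (a_i − a_j) / (j − i). Reading off the sorted break points: {-3, 3, 4}.
Verification: at each break x_0, at least two indices attain the minimum of min_i(a_i + i · x_0).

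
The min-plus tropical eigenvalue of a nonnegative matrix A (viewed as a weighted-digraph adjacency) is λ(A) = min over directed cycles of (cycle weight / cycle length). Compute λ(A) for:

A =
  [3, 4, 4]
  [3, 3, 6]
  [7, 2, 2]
λ(A) = 2

Enumerate directed cycles and compute their means (weight / length). Sample:
  cycle 0 → 0: weight = 3, length = 1, mean = 3/1 ≈ 3.000
  cycle 1 → 1: weight = 3, length = 1, mean = 3/1 ≈ 3.000
  cycle 2 → 2: weight = 2, length = 1, mean = 2/1 ≈ 2.000
  cycle 0 → 1 → 0: weight = 7, length = 2, mean = 7/2 ≈ 3.500
  cycle 0 → 2 → 0: weight = 11, length = 2, mean = 11/2 ≈ 5.500
  cycle 1 → 0 → 1: weight = 7, length = 2, mean = 7/2 ≈ 3.500
Minimum mean = 2.000, attained e.g. along the cycle 2 → 2 with weight 2 and length 1. So λ(A) = 2/1 = 2.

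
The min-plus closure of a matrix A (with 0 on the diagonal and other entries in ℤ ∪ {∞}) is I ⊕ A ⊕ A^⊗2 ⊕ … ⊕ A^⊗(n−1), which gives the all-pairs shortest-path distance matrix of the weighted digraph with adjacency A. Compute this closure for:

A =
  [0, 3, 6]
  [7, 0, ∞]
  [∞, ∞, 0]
Closure =
  [0, 3, 6]
  [7, 0, 13]
  [∞, ∞, 0]

This is the Floyd-Warshall all-pairs shortest-path computation. For each intermediate vertex k = 0, 1, …, 2, update dist[i][j] ← min(dist[i][j], dist[i][k] + dist[k][j]). The final matrix gives, for each (i, j), the minimum total weight of any directed path from i to j (possibly empty when i = j).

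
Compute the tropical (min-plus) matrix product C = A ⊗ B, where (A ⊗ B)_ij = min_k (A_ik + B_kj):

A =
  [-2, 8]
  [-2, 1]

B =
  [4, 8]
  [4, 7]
A ⊗ B =
  [2, 6]
  [2, 6]

Apply the min-plus product entry-by-entry:
  C[0][0] = min over k of (A[0][0] + B[0][0] = -2 + 4 = 2, A[0][1] + B[1][0] = 8 + 4 = 12) = 2 (attained at k = 0)
  C[0][1] = min over k of (A[0][0] + B[0][1] = -2 + 8 = 6, A[0][1] + B[1][1] = 8 + 7 = 15) = 6 (attained at k = 0)
  C[1][0] = min over k of (A[1][0] + B[0][0] = -2 + 4 = 2, A[1][1] + B[1][0] = 1 + 4 = 5) = 2 (attained at k = 0)
  C[1][1] = min over k of (A[1][0] + B[0][1] = -2 + 8 = 6, A[1][1] + B[1][1] = 1 + 7 = 8) = 6 (attained at k = 0)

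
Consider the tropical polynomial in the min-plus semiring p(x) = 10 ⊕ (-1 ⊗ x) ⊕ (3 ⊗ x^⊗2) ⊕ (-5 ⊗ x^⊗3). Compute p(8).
p(8) = 7

A tropical monomial a ⊗ x^⊗i evaluates to a + i · x. Evaluating each term at x = 8:
  Term 0 contributes 10 + 0 · 8 = 10
  Term 1 contributes -1 + 1 · 8 = 7
  Term 2 contributes 3 + 2 · 8 = 19
  Term 3 contributes -5 + 3 · 8 = 19
p(8) = ⊕ of these = min[10, 7, 19, 19] = 7.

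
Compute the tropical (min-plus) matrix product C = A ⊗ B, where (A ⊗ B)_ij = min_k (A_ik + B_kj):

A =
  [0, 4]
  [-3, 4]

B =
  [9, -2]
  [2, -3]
A ⊗ B =
  [6, -2]
  [6, -5]

Apply the min-plus product entry-by-entry:
  C[0][0] = min over k of (A[0][0] + B[0][0] = 0 + 9 = 9, A[0][1] + B[1][0] = 4 + 2 = 6) = 6 (attained at k = 1)
  C[0][1] = min over k of (A[0][0] + B[0][1] = 0 + -2 = -2, A[0][1] + B[1][1] = 4 + -3 = 1) = -2 (attained at k = 0)
  C[1][0] = min over k of (A[1][0] + B[0][0] = -3 + 9 = 6, A[1][1] + B[1][0] = 4 + 2 = 6) = 6 (attained at k = 0)
  C[1][1] = min over k of (A[1][0] + B[0][1] = -3 + -2 = -5, A[1][1] + B[1][1] = 4 + -3 = 1) = -5 (attained at k = 0)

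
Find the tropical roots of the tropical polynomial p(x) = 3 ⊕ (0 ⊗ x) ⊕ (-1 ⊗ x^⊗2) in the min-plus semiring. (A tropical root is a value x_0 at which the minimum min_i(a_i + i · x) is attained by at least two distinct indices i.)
Roots: {1, 3}

Each tropical root is a break point of the lower envelope of the lines y = a_i + i · x (there are 3 lines, with slopes 0, 1, ..., 2). Only the lines that attain the minimum somewhere contribute to roots; other lines are dominated. Here the surviving (envelope) indices are i = 2, i = 1, i = 0.
Intersections between consecutive envelope lines give the roots: for adjacent envelope indices i < j the intersection is x = (a_i − a_j) / (j − i). Reading off the sorted break points: {1, 3}.
Verification: at each break x_0, at least two indices attain the minimum of min_i(a_i + i · x_0).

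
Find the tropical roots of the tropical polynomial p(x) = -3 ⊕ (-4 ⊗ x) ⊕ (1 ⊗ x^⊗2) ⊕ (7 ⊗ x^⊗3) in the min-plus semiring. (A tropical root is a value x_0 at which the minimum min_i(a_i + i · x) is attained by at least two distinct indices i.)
Roots: {-6, -5, 1}

Each tropical root is a break point of the lower envelope of the lines y = a_i + i · x (there are 4 lines, with slopes 0, 1, ..., 3). Only the lines that attain the minimum somewhere contribute to roots; other lines are dominated. Here the surviving (envelope) indices are i = 3, i = 2, i = 1, i = 0.
Intersections between consecutive envelope lines give the roots: for adjacent envelope indices i < j the intersection is x = (a_i − a_j) / (j − i). Reading off the sorted break points: {-6, -5, 1}.
Verification: at each break x_0, at least two indices attain the minimum of min_i(a_i + i · x_0).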